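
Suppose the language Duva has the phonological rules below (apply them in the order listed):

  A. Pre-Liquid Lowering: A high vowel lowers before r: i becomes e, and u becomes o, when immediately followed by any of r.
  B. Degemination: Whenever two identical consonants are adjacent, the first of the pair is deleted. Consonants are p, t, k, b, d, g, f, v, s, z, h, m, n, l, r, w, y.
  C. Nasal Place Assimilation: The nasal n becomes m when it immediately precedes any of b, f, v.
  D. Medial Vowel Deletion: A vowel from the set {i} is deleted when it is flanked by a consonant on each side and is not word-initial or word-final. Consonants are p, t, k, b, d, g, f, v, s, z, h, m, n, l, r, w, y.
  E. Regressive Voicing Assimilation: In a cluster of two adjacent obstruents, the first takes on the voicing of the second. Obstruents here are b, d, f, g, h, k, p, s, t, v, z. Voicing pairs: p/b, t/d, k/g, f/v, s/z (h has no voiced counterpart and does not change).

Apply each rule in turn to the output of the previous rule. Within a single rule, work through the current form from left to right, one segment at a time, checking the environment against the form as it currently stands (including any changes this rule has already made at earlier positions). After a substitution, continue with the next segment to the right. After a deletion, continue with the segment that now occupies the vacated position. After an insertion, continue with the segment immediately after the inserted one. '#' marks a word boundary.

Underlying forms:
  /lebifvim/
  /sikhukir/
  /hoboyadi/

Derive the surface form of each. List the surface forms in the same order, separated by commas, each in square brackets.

/lebifvim/:
  A Pre-Liquid Lowering: no change — [lebifvim]
  B Degemination: no change — [lebifvim]
  C Nasal Place Assimilation: no change — [lebifvim]
  D Medial Vowel Deletion: [lebifvim] → [lebfvm]
  E Regressive Voicing Assimilation: [lebfvm] → [lepvvm]
/sikhukir/:
  A Pre-Liquid Lowering: [sikhukir] → [sikhuker]
  B Degemination: no change — [sikhuker]
  C Nasal Place Assimilation: no change — [sikhuker]
  D Medial Vowel Deletion: [sikhuker] → [skhuker]
  E Regressive Voicing Assimilation: no change — [skhuker]
/hoboyadi/:
  A Pre-Liquid Lowering: no change — [hoboyadi]
  B Degemination: no change — [hoboyadi]
  C Nasal Place Assimilation: no change — [hoboyadi]
  D Medial Vowel Deletion: no change — [hoboyadi]
  E Regressive Voicing Assimilation: no change — [hoboyadi]

[lepvvm], [skhuker], [hoboyadi]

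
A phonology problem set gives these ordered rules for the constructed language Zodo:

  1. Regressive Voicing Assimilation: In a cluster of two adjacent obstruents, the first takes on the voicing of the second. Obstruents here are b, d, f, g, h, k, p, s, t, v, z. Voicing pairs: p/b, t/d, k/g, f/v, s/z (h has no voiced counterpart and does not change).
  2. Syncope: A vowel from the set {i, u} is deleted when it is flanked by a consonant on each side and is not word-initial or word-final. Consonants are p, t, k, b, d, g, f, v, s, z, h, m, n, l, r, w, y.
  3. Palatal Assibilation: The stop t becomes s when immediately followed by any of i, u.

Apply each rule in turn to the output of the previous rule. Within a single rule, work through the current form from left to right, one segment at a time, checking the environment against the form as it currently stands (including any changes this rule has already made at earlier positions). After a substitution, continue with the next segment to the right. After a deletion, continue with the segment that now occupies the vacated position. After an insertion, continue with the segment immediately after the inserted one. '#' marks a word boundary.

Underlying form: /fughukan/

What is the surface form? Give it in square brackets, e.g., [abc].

[fkhkan]

1 Regressive Voicing Assimilation: [fughukan] → [fukhukan]
2 Syncope: [fukhukan] → [fkhkan]
3 Palatal Assibilation: no change — [fkhkan]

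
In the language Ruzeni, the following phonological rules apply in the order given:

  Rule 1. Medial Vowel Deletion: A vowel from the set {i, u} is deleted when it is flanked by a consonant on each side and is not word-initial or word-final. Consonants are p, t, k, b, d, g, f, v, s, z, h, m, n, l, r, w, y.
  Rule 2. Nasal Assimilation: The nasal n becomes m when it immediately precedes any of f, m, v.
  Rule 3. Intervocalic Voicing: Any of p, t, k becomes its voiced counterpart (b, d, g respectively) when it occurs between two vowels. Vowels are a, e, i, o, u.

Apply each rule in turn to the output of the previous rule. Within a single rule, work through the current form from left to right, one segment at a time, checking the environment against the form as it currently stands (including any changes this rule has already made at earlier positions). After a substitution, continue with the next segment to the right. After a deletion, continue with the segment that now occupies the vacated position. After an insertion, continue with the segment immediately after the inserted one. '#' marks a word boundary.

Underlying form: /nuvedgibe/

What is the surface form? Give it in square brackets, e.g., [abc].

[mvedgbe]

Rule 1 Medial Vowel Deletion: [nuvedgibe] → [nvedgbe]
Rule 2 Nasal Assimilation: [nvedgbe] → [mvedgbe]
Rule 3 Intervocalic Voicing: no change — [mvedgbe]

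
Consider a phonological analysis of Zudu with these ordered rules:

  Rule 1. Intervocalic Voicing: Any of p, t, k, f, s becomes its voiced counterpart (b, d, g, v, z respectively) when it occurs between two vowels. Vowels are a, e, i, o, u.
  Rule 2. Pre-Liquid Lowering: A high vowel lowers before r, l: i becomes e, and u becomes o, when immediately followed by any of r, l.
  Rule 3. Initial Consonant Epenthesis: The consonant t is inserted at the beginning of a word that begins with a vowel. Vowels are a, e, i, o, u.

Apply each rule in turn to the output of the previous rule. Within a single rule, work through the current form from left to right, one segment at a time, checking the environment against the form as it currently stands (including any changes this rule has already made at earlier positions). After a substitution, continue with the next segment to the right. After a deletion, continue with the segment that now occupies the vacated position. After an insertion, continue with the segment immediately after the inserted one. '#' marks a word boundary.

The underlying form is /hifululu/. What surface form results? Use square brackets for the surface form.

Rule 1 Intervocalic Voicing: [hifululu] → [hivululu]
Rule 2 Pre-Liquid Lowering: [hivululu] → [hivololu]
Rule 3 Initial Consonant Epenthesis: no change — [hivololu]

[hivololu]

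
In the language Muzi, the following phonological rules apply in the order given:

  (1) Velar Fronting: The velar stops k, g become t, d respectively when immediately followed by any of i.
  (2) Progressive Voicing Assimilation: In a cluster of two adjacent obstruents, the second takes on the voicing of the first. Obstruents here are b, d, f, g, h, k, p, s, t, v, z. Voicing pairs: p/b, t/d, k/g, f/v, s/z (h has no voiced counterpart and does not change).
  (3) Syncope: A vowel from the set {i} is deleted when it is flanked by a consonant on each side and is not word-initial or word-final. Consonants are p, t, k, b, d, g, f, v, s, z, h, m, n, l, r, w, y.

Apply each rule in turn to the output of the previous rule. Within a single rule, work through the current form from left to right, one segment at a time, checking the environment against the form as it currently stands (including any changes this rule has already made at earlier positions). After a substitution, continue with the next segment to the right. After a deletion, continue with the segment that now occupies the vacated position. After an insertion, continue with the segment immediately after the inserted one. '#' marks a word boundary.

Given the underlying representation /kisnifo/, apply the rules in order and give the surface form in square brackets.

[tsnfo]

(1) Velar Fronting: [kisnifo] → [tisnifo]
(2) Progressive Voicing Assimilation: no change — [tisnifo]
(3) Syncope: [tisnifo] → [tsnfo]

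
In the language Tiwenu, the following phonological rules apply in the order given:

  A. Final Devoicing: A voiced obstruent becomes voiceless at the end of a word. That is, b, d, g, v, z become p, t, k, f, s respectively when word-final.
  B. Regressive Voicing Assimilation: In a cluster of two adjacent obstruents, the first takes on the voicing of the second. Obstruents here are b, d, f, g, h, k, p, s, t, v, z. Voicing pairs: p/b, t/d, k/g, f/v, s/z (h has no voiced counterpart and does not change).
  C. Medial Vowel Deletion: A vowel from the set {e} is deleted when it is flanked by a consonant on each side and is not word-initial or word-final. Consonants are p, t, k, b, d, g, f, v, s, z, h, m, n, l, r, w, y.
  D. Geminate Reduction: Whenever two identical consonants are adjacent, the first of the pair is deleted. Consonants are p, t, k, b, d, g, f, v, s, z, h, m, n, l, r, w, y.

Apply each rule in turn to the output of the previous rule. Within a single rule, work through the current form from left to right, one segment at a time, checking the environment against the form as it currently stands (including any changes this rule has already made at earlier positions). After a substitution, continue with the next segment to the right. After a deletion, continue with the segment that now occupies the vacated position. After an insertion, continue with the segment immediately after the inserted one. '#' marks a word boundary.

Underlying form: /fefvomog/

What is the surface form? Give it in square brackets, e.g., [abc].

[fvomok]

A Final Devoicing: [fefvomog] → [fefvomok]
B Regressive Voicing Assimilation: [fefvomok] → [fevvomok]
C Medial Vowel Deletion: [fevvomok] → [fvvomok]
D Geminate Reduction: [fvvomok] → [fvomok]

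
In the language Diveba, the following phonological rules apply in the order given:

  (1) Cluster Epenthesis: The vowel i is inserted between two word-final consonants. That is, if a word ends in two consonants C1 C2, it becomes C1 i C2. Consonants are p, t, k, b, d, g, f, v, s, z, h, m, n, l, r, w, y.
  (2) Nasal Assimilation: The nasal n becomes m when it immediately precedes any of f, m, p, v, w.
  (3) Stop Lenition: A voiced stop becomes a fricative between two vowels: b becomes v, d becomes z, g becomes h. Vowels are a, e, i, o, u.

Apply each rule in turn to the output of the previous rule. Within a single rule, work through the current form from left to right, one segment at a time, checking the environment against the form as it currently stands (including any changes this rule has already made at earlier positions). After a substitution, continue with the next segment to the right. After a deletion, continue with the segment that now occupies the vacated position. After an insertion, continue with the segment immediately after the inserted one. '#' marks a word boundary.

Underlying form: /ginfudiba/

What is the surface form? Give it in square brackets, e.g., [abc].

(1) Cluster Epenthesis: no change — [ginfudiba]
(2) Nasal Assimilation: [ginfudiba] → [gimfudiba]
(3) Stop Lenition: [gimfudiba] → [gimfuziva]

[gimfuziva]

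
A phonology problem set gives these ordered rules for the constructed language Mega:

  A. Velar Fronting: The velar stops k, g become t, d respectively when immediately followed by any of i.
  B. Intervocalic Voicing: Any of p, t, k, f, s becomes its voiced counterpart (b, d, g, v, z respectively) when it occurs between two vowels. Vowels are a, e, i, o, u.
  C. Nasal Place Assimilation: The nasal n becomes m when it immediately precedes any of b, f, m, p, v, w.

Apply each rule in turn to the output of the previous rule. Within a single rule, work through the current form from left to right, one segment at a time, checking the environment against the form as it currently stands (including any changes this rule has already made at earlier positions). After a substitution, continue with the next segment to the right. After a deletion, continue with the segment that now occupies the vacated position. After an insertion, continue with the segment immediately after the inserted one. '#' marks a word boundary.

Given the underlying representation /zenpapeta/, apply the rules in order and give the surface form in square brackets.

[zempabeda]

A Velar Fronting: no change — [zenpapeta]
B Intervocalic Voicing: [zenpapeta] → [zenpabeda]
C Nasal Place Assimilation: [zenpabeda] → [zempabeda]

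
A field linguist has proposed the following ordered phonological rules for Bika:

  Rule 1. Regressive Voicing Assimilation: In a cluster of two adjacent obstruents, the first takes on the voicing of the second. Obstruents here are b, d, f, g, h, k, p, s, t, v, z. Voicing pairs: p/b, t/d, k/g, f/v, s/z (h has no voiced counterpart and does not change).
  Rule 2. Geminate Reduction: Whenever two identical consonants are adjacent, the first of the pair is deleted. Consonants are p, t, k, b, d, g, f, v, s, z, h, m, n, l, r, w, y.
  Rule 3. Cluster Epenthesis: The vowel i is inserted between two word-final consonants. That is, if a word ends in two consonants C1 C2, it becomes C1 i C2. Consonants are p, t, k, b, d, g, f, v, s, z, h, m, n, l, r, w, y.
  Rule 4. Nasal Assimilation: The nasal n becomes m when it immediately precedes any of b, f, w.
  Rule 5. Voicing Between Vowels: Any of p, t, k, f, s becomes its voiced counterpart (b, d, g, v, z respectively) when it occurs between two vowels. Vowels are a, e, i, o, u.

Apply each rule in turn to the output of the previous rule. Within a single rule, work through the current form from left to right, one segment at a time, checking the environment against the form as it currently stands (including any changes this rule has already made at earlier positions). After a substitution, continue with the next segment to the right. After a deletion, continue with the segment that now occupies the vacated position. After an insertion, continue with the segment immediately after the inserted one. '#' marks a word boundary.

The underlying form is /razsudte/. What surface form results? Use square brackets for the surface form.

Rule 1 Regressive Voicing Assimilation: [razsudte] → [rassutte]
Rule 2 Geminate Reduction: [rassutte] → [rasute]
Rule 3 Cluster Epenthesis: no change — [rasute]
Rule 4 Nasal Assimilation: no change — [rasute]
Rule 5 Voicing Between Vowels: [rasute] → [razude]

[razude]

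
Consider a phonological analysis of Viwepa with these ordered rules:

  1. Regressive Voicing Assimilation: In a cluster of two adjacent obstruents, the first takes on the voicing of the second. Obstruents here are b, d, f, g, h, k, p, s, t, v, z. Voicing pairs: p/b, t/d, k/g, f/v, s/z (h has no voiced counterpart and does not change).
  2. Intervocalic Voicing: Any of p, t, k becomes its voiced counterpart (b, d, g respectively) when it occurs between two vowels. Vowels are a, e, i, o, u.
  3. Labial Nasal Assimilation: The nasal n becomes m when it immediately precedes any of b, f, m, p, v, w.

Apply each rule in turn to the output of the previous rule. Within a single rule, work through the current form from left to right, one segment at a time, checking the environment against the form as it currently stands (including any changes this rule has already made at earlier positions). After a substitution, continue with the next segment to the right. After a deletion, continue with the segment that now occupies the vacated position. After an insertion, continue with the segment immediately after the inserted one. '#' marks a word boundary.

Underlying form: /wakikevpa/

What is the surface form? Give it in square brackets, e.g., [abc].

[wagigefpa]

1 Regressive Voicing Assimilation: [wakikevpa] → [wakikefpa]
2 Intervocalic Voicing: [wakikefpa] → [wagigefpa]
3 Labial Nasal Assimilation: no change — [wagigefpa]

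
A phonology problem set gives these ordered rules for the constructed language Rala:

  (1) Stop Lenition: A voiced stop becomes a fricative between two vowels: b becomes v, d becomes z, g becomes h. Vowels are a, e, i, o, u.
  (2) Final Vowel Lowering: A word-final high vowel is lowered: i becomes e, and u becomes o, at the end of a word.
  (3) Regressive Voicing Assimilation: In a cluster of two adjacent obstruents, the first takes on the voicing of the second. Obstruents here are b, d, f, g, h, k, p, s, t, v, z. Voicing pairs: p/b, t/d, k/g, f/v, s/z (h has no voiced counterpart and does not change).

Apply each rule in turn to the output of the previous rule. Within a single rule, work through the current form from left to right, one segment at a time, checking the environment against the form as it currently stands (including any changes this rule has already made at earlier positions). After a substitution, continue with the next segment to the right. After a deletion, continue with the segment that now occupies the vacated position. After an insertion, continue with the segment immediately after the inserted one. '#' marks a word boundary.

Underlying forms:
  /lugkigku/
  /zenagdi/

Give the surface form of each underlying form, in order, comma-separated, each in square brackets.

/lugkigku/:
  (1) Stop Lenition: no change — [lugkigku]
  (2) Final Vowel Lowering: [lugkigku] → [lugkigko]
  (3) Regressive Voicing Assimilation: [lugkigko] → [lukkikko]
/zenagdi/:
  (1) Stop Lenition: no change — [zenagdi]
  (2) Final Vowel Lowering: [zenagdi] → [zenagde]
  (3) Regressive Voicing Assimilation: no change — [zenagde]

[lukkikko], [zenagde]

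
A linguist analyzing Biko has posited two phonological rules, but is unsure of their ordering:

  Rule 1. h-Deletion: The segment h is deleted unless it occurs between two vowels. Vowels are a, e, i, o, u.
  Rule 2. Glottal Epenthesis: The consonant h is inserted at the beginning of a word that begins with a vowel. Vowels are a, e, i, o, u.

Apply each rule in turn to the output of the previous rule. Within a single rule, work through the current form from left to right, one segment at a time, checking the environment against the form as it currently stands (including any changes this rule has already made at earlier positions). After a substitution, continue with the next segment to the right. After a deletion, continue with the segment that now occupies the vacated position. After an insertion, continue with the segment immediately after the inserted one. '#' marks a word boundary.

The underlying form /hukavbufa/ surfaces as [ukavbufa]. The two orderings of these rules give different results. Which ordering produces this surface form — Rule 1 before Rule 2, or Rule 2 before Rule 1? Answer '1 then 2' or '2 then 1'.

Order 1 then 2:
  1 h-Deletion: [hukavbufa] → [ukavbufa]
  2 Glottal Epenthesis: [ukavbufa] → [hukavbufa]
  result: [hukavbufa]
Order 2 then 1:
  2 Glottal Epenthesis: no change — [hukavbufa]
  1 h-Deletion: [hukavbufa] → [ukavbufa]
  result: [ukavbufa]

2 then 1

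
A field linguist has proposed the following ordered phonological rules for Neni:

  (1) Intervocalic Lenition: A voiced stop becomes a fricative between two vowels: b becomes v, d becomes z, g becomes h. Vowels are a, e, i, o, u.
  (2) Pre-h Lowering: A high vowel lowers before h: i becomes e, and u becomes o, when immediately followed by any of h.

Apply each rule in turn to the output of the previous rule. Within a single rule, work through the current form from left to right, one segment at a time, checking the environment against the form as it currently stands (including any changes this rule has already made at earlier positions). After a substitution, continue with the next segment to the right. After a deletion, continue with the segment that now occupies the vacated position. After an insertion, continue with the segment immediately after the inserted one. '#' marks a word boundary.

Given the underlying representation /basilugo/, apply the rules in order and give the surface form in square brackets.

(1) Intervocalic Lenition: [basilugo] → [basiluho]
(2) Pre-h Lowering: [basiluho] → [basiloho]

[basiloho]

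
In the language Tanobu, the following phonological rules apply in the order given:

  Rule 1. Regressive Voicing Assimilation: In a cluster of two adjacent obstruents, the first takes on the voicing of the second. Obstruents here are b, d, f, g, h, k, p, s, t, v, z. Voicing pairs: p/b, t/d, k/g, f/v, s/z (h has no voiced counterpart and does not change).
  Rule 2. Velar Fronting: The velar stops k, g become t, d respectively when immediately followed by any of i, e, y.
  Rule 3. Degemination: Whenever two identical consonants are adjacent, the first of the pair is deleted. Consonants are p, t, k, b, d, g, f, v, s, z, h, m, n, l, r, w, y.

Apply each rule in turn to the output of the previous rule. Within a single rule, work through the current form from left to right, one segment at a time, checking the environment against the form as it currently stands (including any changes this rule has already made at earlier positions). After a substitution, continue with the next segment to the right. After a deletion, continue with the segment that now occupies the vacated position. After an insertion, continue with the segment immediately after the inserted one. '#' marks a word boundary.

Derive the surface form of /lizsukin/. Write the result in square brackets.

[lisutin]

Rule 1 Regressive Voicing Assimilation: [lizsukin] → [lissukin]
Rule 2 Velar Fronting: [lissukin] → [lissutin]
Rule 3 Degemination: [lissutin] → [lisutin]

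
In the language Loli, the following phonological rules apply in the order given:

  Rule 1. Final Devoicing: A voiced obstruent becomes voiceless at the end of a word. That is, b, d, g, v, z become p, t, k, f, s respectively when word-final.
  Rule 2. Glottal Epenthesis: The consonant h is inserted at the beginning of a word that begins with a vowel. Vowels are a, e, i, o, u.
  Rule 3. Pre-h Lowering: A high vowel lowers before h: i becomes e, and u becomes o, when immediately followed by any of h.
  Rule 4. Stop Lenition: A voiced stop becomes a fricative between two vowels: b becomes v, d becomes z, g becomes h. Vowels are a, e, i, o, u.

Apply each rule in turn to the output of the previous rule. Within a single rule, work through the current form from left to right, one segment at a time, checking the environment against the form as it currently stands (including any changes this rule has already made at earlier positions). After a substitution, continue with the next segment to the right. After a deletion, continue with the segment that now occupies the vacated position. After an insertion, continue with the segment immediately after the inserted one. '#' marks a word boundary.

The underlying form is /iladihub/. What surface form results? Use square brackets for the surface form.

Rule 1 Final Devoicing: [iladihub] → [iladihup]
Rule 2 Glottal Epenthesis: [iladihup] → [hiladihup]
Rule 3 Pre-h Lowering: [hiladihup] → [hiladehup]
Rule 4 Stop Lenition: [hiladehup] → [hilazehup]

[hilazehup]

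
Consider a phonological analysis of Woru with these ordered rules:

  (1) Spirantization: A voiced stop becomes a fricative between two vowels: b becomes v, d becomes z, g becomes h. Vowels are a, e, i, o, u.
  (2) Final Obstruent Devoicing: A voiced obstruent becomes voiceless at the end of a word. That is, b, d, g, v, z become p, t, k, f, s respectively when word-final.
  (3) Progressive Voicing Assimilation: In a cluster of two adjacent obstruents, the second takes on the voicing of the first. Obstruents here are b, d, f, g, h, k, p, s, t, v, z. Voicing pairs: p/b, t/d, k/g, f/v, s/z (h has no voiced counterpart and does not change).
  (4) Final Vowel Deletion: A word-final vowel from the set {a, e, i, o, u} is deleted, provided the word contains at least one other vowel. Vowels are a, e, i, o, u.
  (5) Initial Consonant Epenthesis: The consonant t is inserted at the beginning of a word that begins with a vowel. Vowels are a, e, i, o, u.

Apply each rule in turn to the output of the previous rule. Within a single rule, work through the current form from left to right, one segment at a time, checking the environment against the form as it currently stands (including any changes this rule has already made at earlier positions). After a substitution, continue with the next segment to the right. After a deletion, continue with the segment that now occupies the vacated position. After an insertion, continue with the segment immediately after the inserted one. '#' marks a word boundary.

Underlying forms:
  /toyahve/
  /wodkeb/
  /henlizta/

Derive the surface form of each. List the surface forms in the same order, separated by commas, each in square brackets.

/toyahve/:
  (1) Spirantization: no change — [toyahve]
  (2) Final Obstruent Devoicing: no change — [toyahve]
  (3) Progressive Voicing Assimilation: [toyahve] → [toyahfe]
  (4) Final Vowel Deletion: [toyahfe] → [toyahf]
  (5) Initial Consonant Epenthesis: no change — [toyahf]
/wodkeb/:
  (1) Spirantization: no change — [wodkeb]
  (2) Final Obstruent Devoicing: [wodkeb] → [wodkep]
  (3) Progressive Voicing Assimilation: [wodkep] → [wodgep]
  (4) Final Vowel Deletion: no change — [wodgep]
  (5) Initial Consonant Epenthesis: no change — [wodgep]
/henlizta/:
  (1) Spirantization: no change — [henlizta]
  (2) Final Obstruent Devoicing: no change — [henlizta]
  (3) Progressive Voicing Assimilation: [henlizta] → [henlizda]
  (4) Final Vowel Deletion: [henlizda] → [henlizd]
  (5) Initial Consonant Epenthesis: no change — [henlizd]

[toyahf], [wodgep], [henlizd]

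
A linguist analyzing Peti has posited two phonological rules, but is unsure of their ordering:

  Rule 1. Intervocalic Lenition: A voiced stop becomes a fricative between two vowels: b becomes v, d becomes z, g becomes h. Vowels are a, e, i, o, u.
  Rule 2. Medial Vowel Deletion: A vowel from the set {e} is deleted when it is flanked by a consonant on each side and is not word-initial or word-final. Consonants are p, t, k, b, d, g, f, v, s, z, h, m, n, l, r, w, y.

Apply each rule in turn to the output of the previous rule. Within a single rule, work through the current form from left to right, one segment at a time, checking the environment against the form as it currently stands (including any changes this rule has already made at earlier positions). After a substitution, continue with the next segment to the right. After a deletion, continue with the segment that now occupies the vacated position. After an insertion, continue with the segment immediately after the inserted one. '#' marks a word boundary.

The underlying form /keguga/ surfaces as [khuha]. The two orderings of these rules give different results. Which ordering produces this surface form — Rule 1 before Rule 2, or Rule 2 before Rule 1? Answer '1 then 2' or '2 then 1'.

1 then 2

Order 1 then 2:
  1 Intervocalic Lenition: [keguga] → [kehuha]
  2 Medial Vowel Deletion: [kehuha] → [khuha]
  result: [khuha]
Order 2 then 1:
  2 Medial Vowel Deletion: [keguga] → [kguga]
  1 Intervocalic Lenition: [kguga] → [kguha]
  result: [kguha]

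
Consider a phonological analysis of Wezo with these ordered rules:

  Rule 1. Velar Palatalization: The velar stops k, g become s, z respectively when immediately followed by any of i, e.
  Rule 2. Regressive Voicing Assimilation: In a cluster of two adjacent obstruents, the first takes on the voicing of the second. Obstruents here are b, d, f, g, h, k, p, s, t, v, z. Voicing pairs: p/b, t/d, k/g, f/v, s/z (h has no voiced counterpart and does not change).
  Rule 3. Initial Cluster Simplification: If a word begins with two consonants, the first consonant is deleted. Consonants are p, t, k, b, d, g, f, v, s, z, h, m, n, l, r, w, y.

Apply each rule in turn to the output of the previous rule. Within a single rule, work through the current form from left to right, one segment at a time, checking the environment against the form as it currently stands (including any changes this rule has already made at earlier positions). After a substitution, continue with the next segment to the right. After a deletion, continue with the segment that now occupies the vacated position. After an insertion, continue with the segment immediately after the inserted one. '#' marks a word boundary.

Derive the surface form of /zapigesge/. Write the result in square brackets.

[zapizezze]

Rule 1 Velar Palatalization: [zapigesge] → [zapizesze]
Rule 2 Regressive Voicing Assimilation: [zapizesze] → [zapizezze]
Rule 3 Initial Cluster Simplification: no change — [zapizezze]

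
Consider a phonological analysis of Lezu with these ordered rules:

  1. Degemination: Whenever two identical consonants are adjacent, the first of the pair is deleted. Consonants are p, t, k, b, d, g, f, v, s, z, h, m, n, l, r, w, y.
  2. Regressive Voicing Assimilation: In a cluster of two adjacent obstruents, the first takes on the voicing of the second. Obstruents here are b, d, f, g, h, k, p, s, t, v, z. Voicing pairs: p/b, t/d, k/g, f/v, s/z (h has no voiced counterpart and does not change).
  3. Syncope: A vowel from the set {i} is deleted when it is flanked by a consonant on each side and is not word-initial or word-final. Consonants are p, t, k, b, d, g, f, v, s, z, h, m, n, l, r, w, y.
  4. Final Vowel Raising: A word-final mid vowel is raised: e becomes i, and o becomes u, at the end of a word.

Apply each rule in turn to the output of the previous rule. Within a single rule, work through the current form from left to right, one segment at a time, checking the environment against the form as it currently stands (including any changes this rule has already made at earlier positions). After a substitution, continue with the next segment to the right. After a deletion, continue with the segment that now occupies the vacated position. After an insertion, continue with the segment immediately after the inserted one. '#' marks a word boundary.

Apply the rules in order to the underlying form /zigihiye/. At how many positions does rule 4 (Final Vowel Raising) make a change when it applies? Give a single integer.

1 Degemination: no change — [zigihiye]
2 Regressive Voicing Assimilation: no change — [zigihiye]
3 Syncope: [zigihiye] → [zghye]
4 Final Vowel Raising: [zghye] → [zghyi]
Rule 4 changed 1 position(s).

1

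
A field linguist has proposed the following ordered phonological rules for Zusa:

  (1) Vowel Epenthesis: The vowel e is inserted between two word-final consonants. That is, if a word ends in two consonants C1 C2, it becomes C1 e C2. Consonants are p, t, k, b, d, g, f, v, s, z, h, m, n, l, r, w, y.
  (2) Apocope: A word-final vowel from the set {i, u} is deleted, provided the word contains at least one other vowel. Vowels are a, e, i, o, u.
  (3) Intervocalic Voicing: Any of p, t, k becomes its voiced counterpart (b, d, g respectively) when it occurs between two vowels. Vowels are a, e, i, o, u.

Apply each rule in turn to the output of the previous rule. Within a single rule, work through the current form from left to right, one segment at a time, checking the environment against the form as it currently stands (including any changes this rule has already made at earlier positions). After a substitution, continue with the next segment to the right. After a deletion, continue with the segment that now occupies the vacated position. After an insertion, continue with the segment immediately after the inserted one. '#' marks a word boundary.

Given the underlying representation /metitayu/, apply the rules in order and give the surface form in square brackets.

(1) Vowel Epenthesis: no change — [metitayu]
(2) Apocope: [metitayu] → [metitay]
(3) Intervocalic Voicing: [metitay] → [mediday]

[mediday]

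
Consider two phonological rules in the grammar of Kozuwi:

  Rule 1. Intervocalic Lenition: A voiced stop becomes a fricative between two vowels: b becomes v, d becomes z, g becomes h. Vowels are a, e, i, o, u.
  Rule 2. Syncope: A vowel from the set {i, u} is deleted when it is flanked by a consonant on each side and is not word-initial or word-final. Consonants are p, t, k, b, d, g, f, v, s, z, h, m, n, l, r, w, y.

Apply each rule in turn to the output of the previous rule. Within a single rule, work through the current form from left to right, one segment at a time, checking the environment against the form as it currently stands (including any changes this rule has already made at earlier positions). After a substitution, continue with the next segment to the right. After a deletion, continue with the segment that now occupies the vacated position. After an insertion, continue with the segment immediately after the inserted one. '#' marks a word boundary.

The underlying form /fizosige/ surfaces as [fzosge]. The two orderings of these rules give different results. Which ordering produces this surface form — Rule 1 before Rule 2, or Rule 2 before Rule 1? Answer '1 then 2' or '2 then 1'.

2 then 1

Order 1 then 2:
  1 Intervocalic Lenition: [fizosige] → [fizosihe]
  2 Syncope: [fizosihe] → [fzoshe]
  result: [fzoshe]
Order 2 then 1:
  2 Syncope: [fizosige] → [fzosge]
  1 Intervocalic Lenition: no change — [fzosge]
  result: [fzosge]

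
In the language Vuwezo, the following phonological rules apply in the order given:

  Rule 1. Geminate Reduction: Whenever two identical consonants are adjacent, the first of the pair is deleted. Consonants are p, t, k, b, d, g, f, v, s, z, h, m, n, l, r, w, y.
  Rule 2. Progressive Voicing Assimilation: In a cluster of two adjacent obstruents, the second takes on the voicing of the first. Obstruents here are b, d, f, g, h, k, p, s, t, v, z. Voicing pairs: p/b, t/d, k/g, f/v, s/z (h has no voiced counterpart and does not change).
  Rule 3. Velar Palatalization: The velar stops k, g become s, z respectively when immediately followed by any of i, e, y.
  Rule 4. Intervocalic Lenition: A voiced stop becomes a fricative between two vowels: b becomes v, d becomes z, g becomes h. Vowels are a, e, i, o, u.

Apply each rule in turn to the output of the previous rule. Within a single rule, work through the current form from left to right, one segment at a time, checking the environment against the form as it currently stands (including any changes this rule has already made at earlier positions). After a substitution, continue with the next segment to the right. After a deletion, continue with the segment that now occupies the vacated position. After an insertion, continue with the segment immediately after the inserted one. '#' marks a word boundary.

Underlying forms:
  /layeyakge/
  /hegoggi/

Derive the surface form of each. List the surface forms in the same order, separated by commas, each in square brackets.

[layeyakse], [hehozi]

/layeyakge/:
  Rule 1 Geminate Reduction: no change — [layeyakge]
  Rule 2 Progressive Voicing Assimilation: [layeyakge] → [layeyakke]
  Rule 3 Velar Palatalization: [layeyakke] → [layeyakse]
  Rule 4 Intervocalic Lenition: no change — [layeyakse]
/hegoggi/:
  Rule 1 Geminate Reduction: [hegoggi] → [hegogi]
  Rule 2 Progressive Voicing Assimilation: no change — [hegogi]
  Rule 3 Velar Palatalization: [hegogi] → [hegozi]
  Rule 4 Intervocalic Lenition: [hegozi] → [hehozi]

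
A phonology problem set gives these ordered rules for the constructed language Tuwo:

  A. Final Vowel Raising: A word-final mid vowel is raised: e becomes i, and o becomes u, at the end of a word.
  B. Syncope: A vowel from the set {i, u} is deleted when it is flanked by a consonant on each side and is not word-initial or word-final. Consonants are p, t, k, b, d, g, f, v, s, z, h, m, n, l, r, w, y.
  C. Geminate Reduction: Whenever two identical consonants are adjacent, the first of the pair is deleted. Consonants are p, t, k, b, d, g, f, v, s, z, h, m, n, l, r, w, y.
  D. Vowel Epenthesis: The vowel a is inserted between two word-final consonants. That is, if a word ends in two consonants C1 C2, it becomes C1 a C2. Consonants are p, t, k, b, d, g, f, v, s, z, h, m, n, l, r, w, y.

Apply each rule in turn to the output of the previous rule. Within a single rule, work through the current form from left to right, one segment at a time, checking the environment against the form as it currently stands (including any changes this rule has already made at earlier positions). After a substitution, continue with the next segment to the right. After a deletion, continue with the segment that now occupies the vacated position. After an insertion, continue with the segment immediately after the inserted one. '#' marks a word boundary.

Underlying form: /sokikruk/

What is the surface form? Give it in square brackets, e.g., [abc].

[sokrak]

A Final Vowel Raising: no change — [sokikruk]
B Syncope: [sokikruk] → [sokkrk]
C Geminate Reduction: [sokkrk] → [sokrk]
D Vowel Epenthesis: [sokrk] → [sokrak]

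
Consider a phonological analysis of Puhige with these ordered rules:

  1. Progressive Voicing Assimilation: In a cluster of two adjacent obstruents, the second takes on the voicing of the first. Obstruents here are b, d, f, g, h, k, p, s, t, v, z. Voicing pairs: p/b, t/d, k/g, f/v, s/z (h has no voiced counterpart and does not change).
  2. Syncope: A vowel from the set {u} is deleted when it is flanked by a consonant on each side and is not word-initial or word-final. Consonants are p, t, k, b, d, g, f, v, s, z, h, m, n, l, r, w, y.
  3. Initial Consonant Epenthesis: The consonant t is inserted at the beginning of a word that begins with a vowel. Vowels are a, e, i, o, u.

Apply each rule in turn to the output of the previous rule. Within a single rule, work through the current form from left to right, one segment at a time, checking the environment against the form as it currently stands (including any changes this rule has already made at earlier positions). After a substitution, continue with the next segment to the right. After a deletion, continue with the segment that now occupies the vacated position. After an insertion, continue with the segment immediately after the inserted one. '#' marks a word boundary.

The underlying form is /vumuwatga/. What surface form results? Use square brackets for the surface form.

1 Progressive Voicing Assimilation: [vumuwatga] → [vumuwatka]
2 Syncope: [vumuwatka] → [vmwatka]
3 Initial Consonant Epenthesis: no change — [vmwatka]

[vmwatka]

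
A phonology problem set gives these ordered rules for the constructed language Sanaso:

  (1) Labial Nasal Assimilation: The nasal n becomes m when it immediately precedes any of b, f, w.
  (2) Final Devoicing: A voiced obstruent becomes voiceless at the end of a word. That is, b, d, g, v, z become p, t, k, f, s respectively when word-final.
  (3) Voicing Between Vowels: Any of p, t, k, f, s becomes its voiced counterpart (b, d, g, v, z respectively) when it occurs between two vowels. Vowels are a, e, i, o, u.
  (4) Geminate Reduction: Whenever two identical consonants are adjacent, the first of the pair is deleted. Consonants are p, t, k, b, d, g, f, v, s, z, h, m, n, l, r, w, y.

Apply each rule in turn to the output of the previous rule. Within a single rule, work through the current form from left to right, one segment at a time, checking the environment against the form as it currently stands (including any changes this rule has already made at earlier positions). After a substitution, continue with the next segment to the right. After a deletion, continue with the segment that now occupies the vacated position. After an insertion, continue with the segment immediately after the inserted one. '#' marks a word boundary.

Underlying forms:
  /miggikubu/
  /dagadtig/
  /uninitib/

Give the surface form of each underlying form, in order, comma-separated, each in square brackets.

/miggikubu/:
  (1) Labial Nasal Assimilation: no change — [miggikubu]
  (2) Final Devoicing: no change — [miggikubu]
  (3) Voicing Between Vowels: [miggikubu] → [miggigubu]
  (4) Geminate Reduction: [miggigubu] → [migigubu]
/dagadtig/:
  (1) Labial Nasal Assimilation: no change — [dagadtig]
  (2) Final Devoicing: [dagadtig] → [dagadtik]
  (3) Voicing Between Vowels: no change — [dagadtik]
  (4) Geminate Reduction: no change — [dagadtik]
/uninitib/:
  (1) Labial Nasal Assimilation: no change — [uninitib]
  (2) Final Devoicing: [uninitib] → [uninitip]
  (3) Voicing Between Vowels: [uninitip] → [uninidip]
  (4) Geminate Reduction: no change — [uninidip]

[migigubu], [dagadtik], [uninidip]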